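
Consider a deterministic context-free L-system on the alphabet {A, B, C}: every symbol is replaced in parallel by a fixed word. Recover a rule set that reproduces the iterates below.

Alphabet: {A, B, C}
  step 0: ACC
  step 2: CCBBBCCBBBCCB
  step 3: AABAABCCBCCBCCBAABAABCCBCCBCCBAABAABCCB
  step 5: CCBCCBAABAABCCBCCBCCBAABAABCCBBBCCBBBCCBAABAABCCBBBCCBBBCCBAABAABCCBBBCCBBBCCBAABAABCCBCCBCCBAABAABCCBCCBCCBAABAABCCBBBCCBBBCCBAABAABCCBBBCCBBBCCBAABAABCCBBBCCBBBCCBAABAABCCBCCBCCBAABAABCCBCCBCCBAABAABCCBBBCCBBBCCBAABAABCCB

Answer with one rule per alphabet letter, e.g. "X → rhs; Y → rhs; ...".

  step 2 ⇒ step 3: CCBBBCCBBBCCB ⇒ AAB·AAB·CCB·CCB·CCB·AAB·AAB·CCB·CCB·CCB·AAB·AAB·CCB
    B ↦ CCB
    C ↦ AAB
    A ↦ B  (constrained at step 0)

A->B, B->CCB, C->AAB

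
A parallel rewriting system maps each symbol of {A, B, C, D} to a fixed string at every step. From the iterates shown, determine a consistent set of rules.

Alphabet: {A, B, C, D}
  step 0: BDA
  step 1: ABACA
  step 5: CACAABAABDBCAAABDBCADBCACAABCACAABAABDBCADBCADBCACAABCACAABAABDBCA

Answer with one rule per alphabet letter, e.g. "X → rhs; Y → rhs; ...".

A->CA, B->AB, C->DB, D->A

  step 0 ⇒ step 1: BDA ⇒ AB·A·CA
    A ↦ CA
    B ↦ AB
    D ↦ A
    C ↦ DB  (constrained at step 1)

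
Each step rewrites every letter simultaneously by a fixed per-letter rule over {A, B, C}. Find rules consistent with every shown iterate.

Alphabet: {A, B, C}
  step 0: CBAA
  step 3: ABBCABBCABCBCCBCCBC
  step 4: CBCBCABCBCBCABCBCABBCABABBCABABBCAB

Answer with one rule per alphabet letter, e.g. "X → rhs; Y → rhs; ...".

  step 3 ⇒ step 4: ABBCABBCABCBCCBCCBC ⇒ C·BC·BC·AB·C·BC·BC·AB·C·BC·AB·BC·AB·AB·BC·AB·AB·BC·AB
    A ↦ C
    B ↦ BC
    C ↦ AB

A->C, B->BC, C->AB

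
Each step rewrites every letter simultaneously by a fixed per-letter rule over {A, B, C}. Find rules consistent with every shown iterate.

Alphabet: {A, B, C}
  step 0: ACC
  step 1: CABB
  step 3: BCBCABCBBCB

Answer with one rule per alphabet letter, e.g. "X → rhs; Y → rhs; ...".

  step 0 ⇒ step 1: ACC ⇒ CA·B·B
    A ↦ CA
    C ↦ B
    B ↦ BC  (constrained at step 1)

A->CA, B->BC, C->B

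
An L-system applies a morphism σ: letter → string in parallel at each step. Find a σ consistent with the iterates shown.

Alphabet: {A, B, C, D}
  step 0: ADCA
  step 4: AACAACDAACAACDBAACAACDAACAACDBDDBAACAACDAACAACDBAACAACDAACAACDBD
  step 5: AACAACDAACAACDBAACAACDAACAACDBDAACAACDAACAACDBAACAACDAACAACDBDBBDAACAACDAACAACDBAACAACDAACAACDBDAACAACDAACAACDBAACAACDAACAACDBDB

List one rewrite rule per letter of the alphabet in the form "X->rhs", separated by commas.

A->AAC, B->D, C->D, D->B

  step 4 ⇒ step 5: AACAACDAACAACDBAACAACDAACAACDBDDBAACAACDAACAACDBAACAACDAACAACDBD ⇒ AAC·AAC·D·AAC·AAC·D·B·AAC·AAC·D·AAC·AAC·D·B·D·AAC·AAC·D·AAC·AAC·D·B·AAC·AAC·D·AAC·AAC·D·B·D·B·B·D·AAC·AAC·D·AAC·AAC·D·B·AAC·AAC·D·AAC·AAC·D·B·D·AAC·AAC·D·AAC·AAC·D·B·AAC·AAC·D·AAC·AAC·D·B·D·B
    A ↦ AAC
    B ↦ D
    C ↦ D
    D ↦ B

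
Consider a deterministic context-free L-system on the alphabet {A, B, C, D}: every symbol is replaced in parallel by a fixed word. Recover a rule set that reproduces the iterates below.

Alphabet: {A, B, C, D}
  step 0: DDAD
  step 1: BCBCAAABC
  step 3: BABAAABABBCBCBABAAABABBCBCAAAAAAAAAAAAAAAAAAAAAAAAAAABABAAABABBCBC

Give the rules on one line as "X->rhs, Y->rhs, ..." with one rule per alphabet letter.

A->AAA, B->BAB, C->DD, D->BC

  step 0 ⇒ step 1: DDAD ⇒ BC·BC·AAA·BC
    A ↦ AAA
    D ↦ BC
    B ↦ BAB  (constrained at step 1)
    C ↦ DD  (constrained at step 1)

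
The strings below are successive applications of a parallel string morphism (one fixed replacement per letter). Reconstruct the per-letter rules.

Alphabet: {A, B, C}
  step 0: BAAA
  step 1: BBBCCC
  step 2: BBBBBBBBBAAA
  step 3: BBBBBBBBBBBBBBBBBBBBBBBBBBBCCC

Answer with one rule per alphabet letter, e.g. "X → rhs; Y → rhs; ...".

A->C, B->BBB, C->A

  step 2 ⇒ step 3: BBBBBBBBBAAA ⇒ BBB·BBB·BBB·BBB·BBB·BBB·BBB·BBB·BBB·C·C·C
    A ↦ C
    B ↦ BBB
  step 1 ⇒ step 2: BBBCCC ⇒ BBB·BBB·BBB·A·A·A
    C ↦ A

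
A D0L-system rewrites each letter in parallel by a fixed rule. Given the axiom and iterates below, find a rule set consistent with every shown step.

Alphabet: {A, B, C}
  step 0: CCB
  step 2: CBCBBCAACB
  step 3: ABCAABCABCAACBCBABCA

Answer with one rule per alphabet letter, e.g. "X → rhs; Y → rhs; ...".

  step 2 ⇒ step 3: CBCBBCAACB ⇒ A·BCA·A·BCA·BCA·A·CB·CB·A·BCA
    A ↦ CB
    B ↦ BCA
    C ↦ A

A->CB, B->BCA, C->A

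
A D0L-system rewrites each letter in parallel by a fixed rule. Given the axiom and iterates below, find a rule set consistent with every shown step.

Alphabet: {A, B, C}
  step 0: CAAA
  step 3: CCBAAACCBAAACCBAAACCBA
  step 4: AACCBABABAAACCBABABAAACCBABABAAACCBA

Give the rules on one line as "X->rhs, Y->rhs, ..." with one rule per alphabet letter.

A->BA, B->CC, C->A

  step 3 ⇒ step 4: CCBAAACCBAAACCBAAACCBA ⇒ A·A·CC·BA·BA·BA·A·A·CC·BA·BA·BA·A·A·CC·BA·BA·BA·A·A·CC·BA
    A ↦ BA
    B ↦ CC
    C ↦ A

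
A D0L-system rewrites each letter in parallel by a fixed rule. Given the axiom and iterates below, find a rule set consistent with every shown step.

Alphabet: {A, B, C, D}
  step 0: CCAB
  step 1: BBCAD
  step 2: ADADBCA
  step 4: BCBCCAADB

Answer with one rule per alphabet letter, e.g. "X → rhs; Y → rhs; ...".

  step 1 ⇒ step 2: BBCAD ⇒ AD·AD·B·C·A
    A ↦ C
    B ↦ AD
    C ↦ B
    D ↦ A

A->C, B->AD, C->B, D->A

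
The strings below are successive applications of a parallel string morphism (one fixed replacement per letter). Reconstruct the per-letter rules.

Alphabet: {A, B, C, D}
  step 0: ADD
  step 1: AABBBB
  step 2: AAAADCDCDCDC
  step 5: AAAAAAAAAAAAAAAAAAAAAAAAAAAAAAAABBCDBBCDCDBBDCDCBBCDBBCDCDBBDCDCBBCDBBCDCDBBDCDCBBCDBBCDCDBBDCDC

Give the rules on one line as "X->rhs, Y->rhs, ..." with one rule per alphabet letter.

A->AA, B->DC, C->CD, D->BB

  step 1 ⇒ step 2: AABBBB ⇒ AA·AA·DC·DC·DC·DC
    A ↦ AA
    B ↦ DC
    C ↦ CD  (constrained at step 2)
  step 0 ⇒ step 1: ADD ⇒ AA·BB·BB
    D ↦ BB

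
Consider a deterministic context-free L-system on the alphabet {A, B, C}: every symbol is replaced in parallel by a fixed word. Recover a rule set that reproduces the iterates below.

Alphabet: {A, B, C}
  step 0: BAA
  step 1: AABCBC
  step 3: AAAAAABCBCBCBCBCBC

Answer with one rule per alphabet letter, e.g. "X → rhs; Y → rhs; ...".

  step 0 ⇒ step 1: BAA ⇒ AA·BC·BC
    A ↦ BC
    B ↦ AA
    C ↦ A  (constrained at step 1)

A->BC, B->AA, C->A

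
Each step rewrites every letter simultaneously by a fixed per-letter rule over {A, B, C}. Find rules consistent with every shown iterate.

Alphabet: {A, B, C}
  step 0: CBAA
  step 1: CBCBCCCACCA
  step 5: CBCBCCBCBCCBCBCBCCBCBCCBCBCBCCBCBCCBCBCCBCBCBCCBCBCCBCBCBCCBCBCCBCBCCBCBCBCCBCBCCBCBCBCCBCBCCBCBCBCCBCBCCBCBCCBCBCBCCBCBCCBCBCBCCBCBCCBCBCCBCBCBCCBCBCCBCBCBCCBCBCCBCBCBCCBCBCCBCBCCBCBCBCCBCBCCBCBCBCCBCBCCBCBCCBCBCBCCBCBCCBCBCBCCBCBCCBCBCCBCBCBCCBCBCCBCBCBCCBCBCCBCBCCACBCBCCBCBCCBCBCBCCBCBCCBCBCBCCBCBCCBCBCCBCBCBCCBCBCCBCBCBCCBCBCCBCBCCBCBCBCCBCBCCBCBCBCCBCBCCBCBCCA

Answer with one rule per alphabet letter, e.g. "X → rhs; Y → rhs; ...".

  step 0 ⇒ step 1: CBAA ⇒ CB·CBC·CCA·CCA
    A ↦ CCA
    B ↦ CBC
    C ↦ CB

A->CCA, B->CBC, C->CB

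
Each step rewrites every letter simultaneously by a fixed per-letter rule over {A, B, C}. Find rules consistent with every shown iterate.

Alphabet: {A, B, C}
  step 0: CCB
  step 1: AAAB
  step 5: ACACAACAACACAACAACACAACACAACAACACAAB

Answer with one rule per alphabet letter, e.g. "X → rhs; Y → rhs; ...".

  step 0 ⇒ step 1: CCB ⇒ A·A·AB
    B ↦ AB
    C ↦ A
    A ↦ CA  (constrained at step 1)

A->CA, B->AB, C->A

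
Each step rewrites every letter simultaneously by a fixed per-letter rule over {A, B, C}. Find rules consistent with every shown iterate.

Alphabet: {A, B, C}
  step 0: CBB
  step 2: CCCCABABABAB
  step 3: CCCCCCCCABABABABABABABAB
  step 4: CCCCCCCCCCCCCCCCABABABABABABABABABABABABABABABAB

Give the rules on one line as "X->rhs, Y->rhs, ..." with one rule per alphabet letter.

  step 3 ⇒ step 4: CCCCCCCCABABABABABABABAB ⇒ CC·CC·CC·CC·CC·CC·CC·CC·AB·AB·AB·AB·AB·AB·AB·AB·AB·AB·AB·AB·AB·AB·AB·AB
    A ↦ AB
    B ↦ AB
    C ↦ CC

A->AB, B->AB, C->CC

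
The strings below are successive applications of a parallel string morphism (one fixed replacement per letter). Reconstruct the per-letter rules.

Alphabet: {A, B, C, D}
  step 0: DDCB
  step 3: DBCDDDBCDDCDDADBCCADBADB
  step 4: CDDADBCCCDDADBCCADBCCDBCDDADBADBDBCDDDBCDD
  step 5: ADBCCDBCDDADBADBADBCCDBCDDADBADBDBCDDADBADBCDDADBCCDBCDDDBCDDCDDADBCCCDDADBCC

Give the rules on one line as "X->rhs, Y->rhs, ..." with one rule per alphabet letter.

  step 4 ⇒ step 5: CDDADBCCCDDADBCCADBCCDBCDDADBADBDBCDDDBCDD ⇒ ADB·C·C·DB·C·DD·ADB·ADB·ADB·C·C·DB·C·DD·ADB·ADB·DB·C·DD·ADB·ADB·C·DD·ADB·C·C·DB·C·DD·DB·C·DD·C·DD·ADB·C·C·C·DD·ADB·C·C
    A ↦ DB
    B ↦ DD
    C ↦ ADB
    D ↦ C

A->DB, B->DD, C->ADB, D->C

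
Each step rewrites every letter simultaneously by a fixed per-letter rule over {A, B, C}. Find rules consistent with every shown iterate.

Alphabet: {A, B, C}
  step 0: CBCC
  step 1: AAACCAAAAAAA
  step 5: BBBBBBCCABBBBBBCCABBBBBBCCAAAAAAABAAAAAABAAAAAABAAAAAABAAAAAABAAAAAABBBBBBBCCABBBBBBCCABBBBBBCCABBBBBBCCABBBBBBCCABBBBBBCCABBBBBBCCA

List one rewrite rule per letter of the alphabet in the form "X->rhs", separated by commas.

A->B, B->CCA, C->AAA

  step 0 ⇒ step 1: CBCC ⇒ AAA·CCA·AAA·AAA
    B ↦ CCA
    C ↦ AAA
    A ↦ B  (constrained at step 1)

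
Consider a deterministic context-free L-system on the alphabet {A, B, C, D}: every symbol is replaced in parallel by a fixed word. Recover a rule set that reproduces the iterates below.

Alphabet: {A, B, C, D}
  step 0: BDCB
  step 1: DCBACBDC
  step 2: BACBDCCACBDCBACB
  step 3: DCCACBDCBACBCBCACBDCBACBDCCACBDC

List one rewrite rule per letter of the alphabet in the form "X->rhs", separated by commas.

  step 2 ⇒ step 3: BACBDCCACBDCBACB ⇒ DC·CA·CB·DC·BA·CB·CB·CA·CB·DC·BA·CB·DC·CA·CB·DC
    A ↦ CA
    B ↦ DC
    C ↦ CB
    D ↦ BA

A->CA, B->DC, C->CB, D->BA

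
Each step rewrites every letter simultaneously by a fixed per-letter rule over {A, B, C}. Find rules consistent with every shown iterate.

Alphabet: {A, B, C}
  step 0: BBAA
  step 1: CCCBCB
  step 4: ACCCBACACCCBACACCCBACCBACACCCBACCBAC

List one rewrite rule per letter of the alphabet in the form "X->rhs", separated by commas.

  step 0 ⇒ step 1: BBAA ⇒ C·C·CB·CB
    A ↦ CB
    B ↦ C
    C ↦ AC  (constrained at step 1)

A->CB, B->C, C->AC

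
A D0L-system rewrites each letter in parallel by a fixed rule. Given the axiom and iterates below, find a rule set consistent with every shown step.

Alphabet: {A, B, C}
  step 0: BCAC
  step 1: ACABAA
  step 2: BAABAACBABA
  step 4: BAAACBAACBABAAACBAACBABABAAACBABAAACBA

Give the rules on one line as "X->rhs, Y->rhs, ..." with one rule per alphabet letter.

  step 1 ⇒ step 2: ACABAA ⇒ BA·A·BA·AC·BA·BA
    A ↦ BA
    B ↦ AC
    C ↦ A

A->BA, B->AC, C->A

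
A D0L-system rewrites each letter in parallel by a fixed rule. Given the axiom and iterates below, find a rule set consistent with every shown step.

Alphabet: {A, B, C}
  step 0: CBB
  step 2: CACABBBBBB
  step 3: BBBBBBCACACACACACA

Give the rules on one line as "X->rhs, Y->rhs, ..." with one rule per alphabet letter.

A->B, B->CA, C->BB

  step 2 ⇒ step 3: CACABBBBBB ⇒ BB·B·BB·B·CA·CA·CA·CA·CA·CA
    A ↦ B
    B ↦ CA
    C ↦ BB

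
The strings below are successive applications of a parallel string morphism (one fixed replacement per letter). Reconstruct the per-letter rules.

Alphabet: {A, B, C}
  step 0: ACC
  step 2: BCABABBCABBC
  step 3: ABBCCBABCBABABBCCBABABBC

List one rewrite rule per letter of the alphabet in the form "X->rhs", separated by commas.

A->CB, B->AB, C->BC

  step 2 ⇒ step 3: BCABABBCABBC ⇒ AB·BC·CB·AB·CB·AB·AB·BC·CB·AB·AB·BC
    A ↦ CB
    B ↦ AB
    C ↦ BC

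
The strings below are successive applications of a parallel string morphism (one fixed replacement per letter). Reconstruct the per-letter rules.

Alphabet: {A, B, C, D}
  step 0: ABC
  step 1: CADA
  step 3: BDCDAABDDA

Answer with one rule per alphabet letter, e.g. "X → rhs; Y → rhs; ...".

A->C, B->A, C->DA, D->BD

  step 0 ⇒ step 1: ABC ⇒ C·A·DA
    A ↦ C
    B ↦ A
    C ↦ DA
    D ↦ BD  (constrained at step 1)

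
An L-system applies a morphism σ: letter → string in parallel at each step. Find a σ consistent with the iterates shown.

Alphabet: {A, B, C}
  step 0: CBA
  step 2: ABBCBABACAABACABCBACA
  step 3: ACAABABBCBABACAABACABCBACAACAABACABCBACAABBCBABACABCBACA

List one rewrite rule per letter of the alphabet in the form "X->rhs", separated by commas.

A->ACA, B->AB, C->BCB

  step 2 ⇒ step 3: ABBCBABACAABACABCBACA ⇒ ACA·AB·AB·BCB·AB·ACA·AB·ACA·BCB·ACA·ACA·AB·ACA·BCB·ACA·AB·BCB·AB·ACA·BCB·ACA
    A ↦ ACA
    B ↦ AB
    C ↦ BCB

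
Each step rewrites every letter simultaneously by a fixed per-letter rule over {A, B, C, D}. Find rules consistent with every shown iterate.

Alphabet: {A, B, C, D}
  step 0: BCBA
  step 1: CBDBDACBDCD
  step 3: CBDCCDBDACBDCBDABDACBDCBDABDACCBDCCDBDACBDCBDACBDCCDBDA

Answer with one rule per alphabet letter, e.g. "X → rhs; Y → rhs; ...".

  step 0 ⇒ step 1: BCBA ⇒ CBD·BDA·CBD·CD
    A ↦ CD
    B ↦ CBD
    C ↦ BDA
    D ↦ C  (constrained at step 1)

A->CD, B->CBD, C->BDA, D->C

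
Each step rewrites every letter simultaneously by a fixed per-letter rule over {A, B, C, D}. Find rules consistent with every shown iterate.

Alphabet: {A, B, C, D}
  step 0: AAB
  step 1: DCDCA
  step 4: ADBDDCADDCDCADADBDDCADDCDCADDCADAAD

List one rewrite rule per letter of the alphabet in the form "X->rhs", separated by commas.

  step 0 ⇒ step 1: AAB ⇒ DC·DC·A
    A ↦ DC
    B ↦ A
    C ↦ BD  (constrained at step 1)
    D ↦ AD  (constrained at step 1)

A->DC, B->A, C->BD, D->AD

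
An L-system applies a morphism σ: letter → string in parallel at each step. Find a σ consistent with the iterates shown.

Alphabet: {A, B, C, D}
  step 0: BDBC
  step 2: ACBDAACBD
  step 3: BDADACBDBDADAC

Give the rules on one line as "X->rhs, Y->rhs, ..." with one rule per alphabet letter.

  step 2 ⇒ step 3: ACBDAACBD ⇒ BD·A·D·AC·BD·BD·A·D·AC
    A ↦ BD
    B ↦ D
    C ↦ A
    D ↦ AC

A->BD, B->D, C->A, D->AC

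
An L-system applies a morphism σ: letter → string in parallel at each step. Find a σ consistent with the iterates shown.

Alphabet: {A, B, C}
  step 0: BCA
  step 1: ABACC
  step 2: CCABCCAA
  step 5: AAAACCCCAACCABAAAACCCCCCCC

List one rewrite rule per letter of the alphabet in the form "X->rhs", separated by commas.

A->CC, B->AB, C->A

  step 1 ⇒ step 2: ABACC ⇒ CC·AB·CC·A·A
    A ↦ CC
    B ↦ AB
    C ↦ A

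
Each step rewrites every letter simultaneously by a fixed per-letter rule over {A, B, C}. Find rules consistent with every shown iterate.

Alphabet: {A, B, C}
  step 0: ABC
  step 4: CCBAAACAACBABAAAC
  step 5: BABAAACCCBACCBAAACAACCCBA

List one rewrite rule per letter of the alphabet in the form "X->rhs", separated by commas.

A->C, B->AA, C->BA

  step 4 ⇒ step 5: CCBAAACAACBABAAAC ⇒ BA·BA·AA·C·C·C·BA·C·C·BA·AA·C·AA·C·C·C·BA
    A ↦ C
    B ↦ AA
    C ↦ BA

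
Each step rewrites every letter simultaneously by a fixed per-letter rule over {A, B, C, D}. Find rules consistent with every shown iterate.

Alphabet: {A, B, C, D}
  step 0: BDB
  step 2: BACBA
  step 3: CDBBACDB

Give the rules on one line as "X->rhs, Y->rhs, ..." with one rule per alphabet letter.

  step 2 ⇒ step 3: BACBA ⇒ C·DB·BA·C·DB
    A ↦ DB
    B ↦ C
    C ↦ BA
    D ↦ B  (constrained at step 0)

A->DB, B->C, C->BA, D->B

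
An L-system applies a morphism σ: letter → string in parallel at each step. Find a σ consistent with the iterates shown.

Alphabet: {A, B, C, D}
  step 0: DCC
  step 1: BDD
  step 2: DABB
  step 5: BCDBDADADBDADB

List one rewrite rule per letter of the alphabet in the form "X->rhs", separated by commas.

  step 1 ⇒ step 2: BDD ⇒ DA·B·B
    B ↦ DA
    D ↦ B
    A ↦ CD  (constrained at step 2)
  step 0 ⇒ step 1: DCC ⇒ B·D·D
    C ↦ D

A->CD, B->DA, C->D, D->B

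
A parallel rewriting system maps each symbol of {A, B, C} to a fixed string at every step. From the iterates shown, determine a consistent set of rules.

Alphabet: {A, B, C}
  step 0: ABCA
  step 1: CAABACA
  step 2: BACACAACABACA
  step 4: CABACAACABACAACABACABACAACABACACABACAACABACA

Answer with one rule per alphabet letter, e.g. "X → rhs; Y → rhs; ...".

  step 1 ⇒ step 2: CAABACA ⇒ BA·CA·CA·A·CA·BA·CA
    A ↦ CA
    B ↦ A
    C ↦ BA

A->CA, B->A, C->BA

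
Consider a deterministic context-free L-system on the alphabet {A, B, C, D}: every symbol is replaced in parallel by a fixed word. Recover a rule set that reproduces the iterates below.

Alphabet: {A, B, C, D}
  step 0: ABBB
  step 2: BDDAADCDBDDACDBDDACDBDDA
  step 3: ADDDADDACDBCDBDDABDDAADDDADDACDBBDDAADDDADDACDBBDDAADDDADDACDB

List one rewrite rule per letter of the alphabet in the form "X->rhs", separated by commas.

A->CDB, B->AD, C->B, D->DDA

  step 2 ⇒ step 3: BDDAADCDBDDACDBDDACDBDDA ⇒ AD·DDA·DDA·CDB·CDB·DDA·B·DDA·AD·DDA·DDA·CDB·B·DDA·AD·DDA·DDA·CDB·B·DDA·AD·DDA·DDA·CDB
    A ↦ CDB
    B ↦ AD
    C ↦ B
    D ↦ DDA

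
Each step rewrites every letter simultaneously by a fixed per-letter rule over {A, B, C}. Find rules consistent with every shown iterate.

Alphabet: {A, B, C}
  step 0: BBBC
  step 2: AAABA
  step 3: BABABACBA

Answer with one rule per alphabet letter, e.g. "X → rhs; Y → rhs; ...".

A->BA, B->C, C->A

  step 2 ⇒ step 3: AAABA ⇒ BA·BA·BA·C·BA
    A ↦ BA
    B ↦ C
    C ↦ A  (constrained at step 0)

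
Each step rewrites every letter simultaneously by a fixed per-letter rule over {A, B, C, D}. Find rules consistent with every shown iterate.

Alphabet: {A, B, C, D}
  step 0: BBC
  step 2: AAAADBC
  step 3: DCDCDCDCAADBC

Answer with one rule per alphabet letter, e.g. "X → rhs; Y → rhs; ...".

  step 2 ⇒ step 3: AAAADBC ⇒ DC·DC·DC·DC·AA·D·BC
    A ↦ DC
    B ↦ D
    C ↦ BC
    D ↦ AA

A->DC, B->D, C->BC, D->AA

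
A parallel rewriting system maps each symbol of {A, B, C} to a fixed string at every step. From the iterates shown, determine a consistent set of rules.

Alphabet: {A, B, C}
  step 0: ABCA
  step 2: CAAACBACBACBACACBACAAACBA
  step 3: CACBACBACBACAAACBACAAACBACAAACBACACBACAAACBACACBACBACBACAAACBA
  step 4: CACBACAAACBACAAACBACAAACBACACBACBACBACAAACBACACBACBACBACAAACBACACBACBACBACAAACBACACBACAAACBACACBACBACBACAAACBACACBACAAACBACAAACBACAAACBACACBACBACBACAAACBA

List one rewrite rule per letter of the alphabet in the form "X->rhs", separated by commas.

  step 3 ⇒ step 4: CACBACBACBACAAACBACAAACBACAAACBACACBACAAACBACACBACBACBACAAACBA ⇒ CA·CBA·CA·AA·CBA·CA·AA·CBA·CA·AA·CBA·CA·CBA·CBA·CBA·CA·AA·CBA·CA·CBA·CBA·CBA·CA·AA·CBA·CA·CBA·CBA·CBA·CA·AA·CBA·CA·CBA·CA·AA·CBA·CA·CBA·CBA·CBA·CA·AA·CBA·CA·CBA·CA·AA·CBA·CA·AA·CBA·CA·AA·CBA·CA·CBA·CBA·CBA·CA·AA·CBA
    A ↦ CBA
    B ↦ AA
    C ↦ CA

A->CBA, B->AA, C->CA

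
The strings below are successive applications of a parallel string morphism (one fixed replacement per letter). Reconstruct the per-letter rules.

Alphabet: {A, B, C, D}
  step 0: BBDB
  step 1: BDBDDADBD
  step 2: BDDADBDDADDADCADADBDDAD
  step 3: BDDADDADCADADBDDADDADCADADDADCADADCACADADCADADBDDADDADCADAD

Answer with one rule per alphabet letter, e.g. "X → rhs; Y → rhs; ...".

A->CA, B->BD, C->CA, D->DAD

  step 2 ⇒ step 3: BDDADBDDADDADCADADBDDAD ⇒ BD·DAD·DAD·CA·DAD·BD·DAD·DAD·CA·DAD·DAD·CA·DAD·CA·CA·DAD·CA·DAD·BD·DAD·DAD·CA·DAD
    A ↦ CA
    B ↦ BD
    C ↦ CA
    D ↦ DAD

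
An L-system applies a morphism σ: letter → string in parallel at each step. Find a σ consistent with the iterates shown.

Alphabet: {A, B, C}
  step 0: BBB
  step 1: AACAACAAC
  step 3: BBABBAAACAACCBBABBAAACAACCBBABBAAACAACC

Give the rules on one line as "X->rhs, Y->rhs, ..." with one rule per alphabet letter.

A->C, B->AAC, C->BBA

  step 0 ⇒ step 1: BBB ⇒ AAC·AAC·AAC
    B ↦ AAC
    A ↦ C  (constrained at step 1)
    C ↦ BBA  (constrained at step 1)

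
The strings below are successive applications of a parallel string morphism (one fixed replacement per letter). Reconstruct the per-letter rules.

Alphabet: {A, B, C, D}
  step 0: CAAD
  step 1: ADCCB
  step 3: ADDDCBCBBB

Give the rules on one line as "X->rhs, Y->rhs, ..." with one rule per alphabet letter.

  step 0 ⇒ step 1: CAAD ⇒ AD·C·C·B
    A ↦ C
    C ↦ AD
    D ↦ B
    B ↦ DD  (constrained at step 1)

A->C, B->DD, C->AD, D->B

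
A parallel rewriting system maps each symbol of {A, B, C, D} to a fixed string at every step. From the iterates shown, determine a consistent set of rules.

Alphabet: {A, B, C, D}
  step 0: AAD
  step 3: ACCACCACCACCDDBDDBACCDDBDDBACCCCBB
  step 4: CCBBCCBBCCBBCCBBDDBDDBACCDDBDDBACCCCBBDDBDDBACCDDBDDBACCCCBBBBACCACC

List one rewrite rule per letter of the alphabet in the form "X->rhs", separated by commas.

  step 3 ⇒ step 4: ACCACCACCACCDDBDDBACCDDBDDBACCCCBB ⇒ CC·B·B·CC·B·B·CC·B·B·CC·B·B·DDB·DDB·ACC·DDB·DDB·ACC·CC·B·B·DDB·DDB·ACC·DDB·DDB·ACC·CC·B·B·B·B·ACC·ACC
    A ↦ CC
    B ↦ ACC
    C ↦ B
    D ↦ DDB

A->CC, B->ACC, C->B, D->DDB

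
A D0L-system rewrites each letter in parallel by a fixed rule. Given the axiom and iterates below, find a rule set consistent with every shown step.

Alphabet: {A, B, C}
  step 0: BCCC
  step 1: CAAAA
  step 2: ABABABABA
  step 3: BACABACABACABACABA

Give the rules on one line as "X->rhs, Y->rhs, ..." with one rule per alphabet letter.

  step 2 ⇒ step 3: ABABABABA ⇒ BA·CA·BA·CA·BA·CA·BA·CA·BA
    A ↦ BA
    B ↦ CA
  step 0 ⇒ step 1: BCCC ⇒ CA·A·A·A
    C ↦ A

A->BA, B->CA, C->A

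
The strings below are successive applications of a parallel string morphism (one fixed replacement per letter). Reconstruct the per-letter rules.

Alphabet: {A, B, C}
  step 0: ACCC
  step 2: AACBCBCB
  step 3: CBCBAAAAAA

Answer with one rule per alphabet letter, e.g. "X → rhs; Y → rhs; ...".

A->CB, B->A, C->A

  step 2 ⇒ step 3: AACBCBCB ⇒ CB·CB·A·A·A·A·A·A
    A ↦ CB
    B ↦ A
    C ↦ A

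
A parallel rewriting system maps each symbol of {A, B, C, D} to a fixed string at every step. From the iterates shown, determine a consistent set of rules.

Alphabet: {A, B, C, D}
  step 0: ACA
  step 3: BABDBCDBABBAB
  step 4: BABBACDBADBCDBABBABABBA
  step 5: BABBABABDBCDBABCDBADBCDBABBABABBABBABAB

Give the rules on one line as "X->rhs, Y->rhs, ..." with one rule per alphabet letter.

  step 4 ⇒ step 5: BABBACDBADBCDBABBABABBA ⇒ BA·B·BA·BA·B·DB·CD·BA·B·CD·BA·DB·CD·BA·B·BA·BA·B·BA·B·BA·BA·B
    A ↦ B
    B ↦ BA
    C ↦ DB
    D ↦ CD

A->B, B->BA, C->DB, D->CD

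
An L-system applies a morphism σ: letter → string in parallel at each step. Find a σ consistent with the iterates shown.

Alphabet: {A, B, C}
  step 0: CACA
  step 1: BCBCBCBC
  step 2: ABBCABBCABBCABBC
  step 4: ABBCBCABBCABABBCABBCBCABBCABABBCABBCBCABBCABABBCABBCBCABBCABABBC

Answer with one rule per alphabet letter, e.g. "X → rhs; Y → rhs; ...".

  step 1 ⇒ step 2: BCBCBCBC ⇒ AB·BC·AB·BC·AB·BC·AB·BC
    B ↦ AB
    C ↦ BC
  step 0 ⇒ step 1: CACA ⇒ BC·BC·BC·BC
    A ↦ BC

A->BC, B->AB, C->BC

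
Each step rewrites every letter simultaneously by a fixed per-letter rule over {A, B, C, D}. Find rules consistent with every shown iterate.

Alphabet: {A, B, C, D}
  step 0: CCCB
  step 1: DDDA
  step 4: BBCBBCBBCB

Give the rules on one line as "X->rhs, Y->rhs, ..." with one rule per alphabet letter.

A->B, B->A, C->D, D->BC

  step 0 ⇒ step 1: CCCB ⇒ D·D·D·A
    B ↦ A
    C ↦ D
    A ↦ B  (constrained at step 1)
    D ↦ BC  (constrained at step 1)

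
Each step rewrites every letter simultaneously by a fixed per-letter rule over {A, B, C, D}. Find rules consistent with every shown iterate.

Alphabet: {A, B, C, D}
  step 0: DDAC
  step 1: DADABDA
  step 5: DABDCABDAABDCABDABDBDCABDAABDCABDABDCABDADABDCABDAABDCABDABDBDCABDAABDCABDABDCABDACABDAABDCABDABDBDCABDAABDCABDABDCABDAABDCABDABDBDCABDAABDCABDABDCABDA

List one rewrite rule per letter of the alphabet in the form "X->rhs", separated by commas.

A->BD, B->CAB, C->A, D->DA

  step 0 ⇒ step 1: DDAC ⇒ DA·DA·BD·A
    A ↦ BD
    C ↦ A
    D ↦ DA
    B ↦ CAB  (constrained at step 1)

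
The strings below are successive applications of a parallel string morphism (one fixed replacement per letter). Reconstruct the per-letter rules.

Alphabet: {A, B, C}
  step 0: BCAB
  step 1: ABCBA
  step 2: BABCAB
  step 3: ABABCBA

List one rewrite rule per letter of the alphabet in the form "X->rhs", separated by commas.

A->B, B->A, C->BC

  step 2 ⇒ step 3: BABCAB ⇒ A·B·A·BC·B·A
    A ↦ B
    B ↦ A
    C ↦ BC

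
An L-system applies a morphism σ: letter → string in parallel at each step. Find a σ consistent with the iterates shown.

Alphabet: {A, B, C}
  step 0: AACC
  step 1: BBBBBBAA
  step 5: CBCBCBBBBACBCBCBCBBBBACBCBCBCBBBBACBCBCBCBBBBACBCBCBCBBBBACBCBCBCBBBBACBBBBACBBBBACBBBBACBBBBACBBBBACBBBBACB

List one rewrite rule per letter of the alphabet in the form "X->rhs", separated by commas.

  step 0 ⇒ step 1: AACC ⇒ BBB·BBB·A·A
    A ↦ BBB
    C ↦ A
    B ↦ CB  (constrained at step 1)

A->BBB, B->CB, C->A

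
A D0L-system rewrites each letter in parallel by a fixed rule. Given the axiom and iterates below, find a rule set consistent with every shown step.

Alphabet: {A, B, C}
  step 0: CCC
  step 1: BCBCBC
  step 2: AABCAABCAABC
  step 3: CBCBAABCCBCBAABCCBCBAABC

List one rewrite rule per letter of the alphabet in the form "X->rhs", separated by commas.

A->CB, B->AA, C->BC

  step 2 ⇒ step 3: AABCAABCAABC ⇒ CB·CB·AA·BC·CB·CB·AA·BC·CB·CB·AA·BC
    A ↦ CB
    B ↦ AA
    C ↦ BC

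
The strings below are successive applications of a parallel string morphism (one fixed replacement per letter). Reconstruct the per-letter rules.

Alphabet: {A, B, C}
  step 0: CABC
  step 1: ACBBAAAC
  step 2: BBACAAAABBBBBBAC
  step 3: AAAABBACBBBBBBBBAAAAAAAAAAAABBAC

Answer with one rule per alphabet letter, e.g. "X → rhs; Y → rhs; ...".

A->BB, B->AA, C->AC

  step 2 ⇒ step 3: BBACAAAABBBBBBAC ⇒ AA·AA·BB·AC·BB·BB·BB·BB·AA·AA·AA·AA·AA·AA·BB·AC
    A ↦ BB
    B ↦ AA
    C ↦ AC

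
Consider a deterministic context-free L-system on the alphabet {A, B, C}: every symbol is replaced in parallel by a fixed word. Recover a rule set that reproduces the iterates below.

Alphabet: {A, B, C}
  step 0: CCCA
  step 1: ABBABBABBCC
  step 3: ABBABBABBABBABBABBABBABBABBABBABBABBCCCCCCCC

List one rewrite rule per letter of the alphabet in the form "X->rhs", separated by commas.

  step 0 ⇒ step 1: CCCA ⇒ ABB·ABB·ABB·CC
    A ↦ CC
    C ↦ ABB
    B ↦ C  (constrained at step 1)

A->CC, B->C, C->ABB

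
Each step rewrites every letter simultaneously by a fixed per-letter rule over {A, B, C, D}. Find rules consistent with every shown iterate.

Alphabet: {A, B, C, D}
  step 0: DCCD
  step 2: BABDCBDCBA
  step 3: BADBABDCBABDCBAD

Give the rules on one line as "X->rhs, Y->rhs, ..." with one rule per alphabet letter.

A->D, B->BA, C->DC, D->B

  step 2 ⇒ step 3: BABDCBDCBA ⇒ BA·D·BA·B·DC·BA·B·DC·BA·D
    A ↦ D
    B ↦ BA
    C ↦ DC
    D ↦ B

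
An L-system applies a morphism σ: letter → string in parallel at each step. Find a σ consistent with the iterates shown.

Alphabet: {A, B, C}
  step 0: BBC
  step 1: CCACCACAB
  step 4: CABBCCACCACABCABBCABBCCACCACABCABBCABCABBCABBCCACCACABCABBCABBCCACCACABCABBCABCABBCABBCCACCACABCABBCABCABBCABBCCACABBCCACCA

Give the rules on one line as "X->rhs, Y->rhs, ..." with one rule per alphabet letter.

A->B, B->CCA, C->CAB

  step 0 ⇒ step 1: BBC ⇒ CCA·CCA·CAB
    B ↦ CCA
    C ↦ CAB
    A ↦ B  (constrained at step 1)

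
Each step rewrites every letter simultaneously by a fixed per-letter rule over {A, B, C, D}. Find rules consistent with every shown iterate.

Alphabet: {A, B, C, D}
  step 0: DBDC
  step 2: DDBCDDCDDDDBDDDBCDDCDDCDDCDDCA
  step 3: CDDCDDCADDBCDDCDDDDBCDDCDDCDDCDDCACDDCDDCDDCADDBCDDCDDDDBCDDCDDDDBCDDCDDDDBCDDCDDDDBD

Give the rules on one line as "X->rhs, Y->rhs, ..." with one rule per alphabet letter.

  step 2 ⇒ step 3: DDBCDDCDDDDBDDDBCDDCDDCDDCDDCA ⇒ CDD·CDD·CA·DDB·CDD·CDD·DDB·CDD·CDD·CDD·CDD·CA·CDD·CDD·CDD·CA·DDB·CDD·CDD·DDB·CDD·CDD·DDB·CDD·CDD·DDB·CDD·CDD·DDB·D
    A ↦ D
    B ↦ CA
    C ↦ DDB
    D ↦ CDD

A->D, B->CA, C->DDB, D->CDD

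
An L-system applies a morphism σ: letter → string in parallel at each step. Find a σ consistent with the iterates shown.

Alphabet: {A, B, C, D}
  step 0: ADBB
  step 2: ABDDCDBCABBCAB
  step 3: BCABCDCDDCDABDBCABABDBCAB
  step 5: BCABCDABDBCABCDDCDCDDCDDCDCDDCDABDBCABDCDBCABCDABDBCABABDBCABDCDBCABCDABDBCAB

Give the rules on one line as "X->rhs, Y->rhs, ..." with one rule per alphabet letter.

  step 2 ⇒ step 3: ABDDCDBCABBCAB ⇒ BC·AB·CD·CD·D·CD·AB·D·BC·AB·AB·D·BC·AB
    A ↦ BC
    B ↦ AB
    C ↦ D
    D ↦ CD

A->BC, B->AB, C->D, D->CD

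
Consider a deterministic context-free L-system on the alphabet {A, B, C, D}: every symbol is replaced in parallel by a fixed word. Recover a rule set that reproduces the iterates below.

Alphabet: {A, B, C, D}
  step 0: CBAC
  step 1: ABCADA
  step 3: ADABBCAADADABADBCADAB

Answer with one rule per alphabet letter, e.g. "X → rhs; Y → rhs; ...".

A->AD, B->BC, C->A, D->AB

  step 0 ⇒ step 1: CBAC ⇒ A·BC·AD·A
    A ↦ AD
    B ↦ BC
    C ↦ A
    D ↦ AB  (constrained at step 1)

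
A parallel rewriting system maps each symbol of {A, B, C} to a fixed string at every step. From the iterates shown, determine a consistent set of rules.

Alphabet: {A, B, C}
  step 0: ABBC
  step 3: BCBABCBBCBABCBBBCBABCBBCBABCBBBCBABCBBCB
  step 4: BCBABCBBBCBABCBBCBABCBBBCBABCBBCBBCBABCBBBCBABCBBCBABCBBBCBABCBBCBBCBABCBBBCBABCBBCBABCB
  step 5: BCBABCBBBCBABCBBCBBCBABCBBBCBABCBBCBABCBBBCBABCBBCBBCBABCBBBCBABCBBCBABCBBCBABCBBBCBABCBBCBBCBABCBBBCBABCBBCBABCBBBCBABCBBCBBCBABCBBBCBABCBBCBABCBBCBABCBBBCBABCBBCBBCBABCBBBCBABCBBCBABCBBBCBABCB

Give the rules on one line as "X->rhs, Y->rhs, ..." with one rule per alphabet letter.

A->B, B->BCB, C->A

  step 4 ⇒ step 5: BCBABCBBBCBABCBBCBABCBBBCBABCBBCBBCBABCBBBCBABCBBCBABCBBBCBABCBBCBBCBABCBBBCBABCBBCBABCB ⇒ BCB·A·BCB·B·BCB·A·BCB·BCB·BCB·A·BCB·B·BCB·A·BCB·BCB·A·BCB·B·BCB·A·BCB·BCB·BCB·A·BCB·B·BCB·A·BCB·BCB·A·BCB·BCB·A·BCB·B·BCB·A·BCB·BCB·BCB·A·BCB·B·BCB·A·BCB·BCB·A·BCB·B·BCB·A·BCB·BCB·BCB·A·BCB·B·BCB·A·BCB·BCB·A·BCB·BCB·A·BCB·B·BCB·A·BCB·BCB·BCB·A·BCB·B·BCB·A·BCB·BCB·A·BCB·B·BCB·A·BCB
    A ↦ B
    B ↦ BCB
    C ↦ A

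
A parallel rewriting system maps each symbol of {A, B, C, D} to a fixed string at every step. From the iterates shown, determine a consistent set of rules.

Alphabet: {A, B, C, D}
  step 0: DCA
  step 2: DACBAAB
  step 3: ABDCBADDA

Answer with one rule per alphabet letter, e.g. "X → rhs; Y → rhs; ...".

A->D, B->A, C->CB, D->AB

  step 2 ⇒ step 3: DACBAAB ⇒ AB·D·CB·A·D·D·A
    A ↦ D
    B ↦ A
    C ↦ CB
    D ↦ AB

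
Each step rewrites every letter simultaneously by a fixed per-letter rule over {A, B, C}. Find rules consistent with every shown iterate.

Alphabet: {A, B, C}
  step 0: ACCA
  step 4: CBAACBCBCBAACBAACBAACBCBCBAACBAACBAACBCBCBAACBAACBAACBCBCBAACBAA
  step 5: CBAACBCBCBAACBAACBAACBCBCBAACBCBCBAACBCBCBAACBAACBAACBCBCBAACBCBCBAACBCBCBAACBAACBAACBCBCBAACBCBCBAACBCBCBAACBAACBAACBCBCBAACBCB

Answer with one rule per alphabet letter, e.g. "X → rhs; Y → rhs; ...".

  step 4 ⇒ step 5: CBAACBCBCBAACBAACBAACBCBCBAACBAACBAACBCBCBAACBAACBAACBCBCBAACBAA ⇒ CB·AA·CB·CB·CB·AA·CB·AA·CB·AA·CB·CB·CB·AA·CB·CB·CB·AA·CB·CB·CB·AA·CB·AA·CB·AA·CB·CB·CB·AA·CB·CB·CB·AA·CB·CB·CB·AA·CB·AA·CB·AA·CB·CB·CB·AA·CB·CB·CB·AA·CB·CB·CB·AA·CB·AA·CB·AA·CB·CB·CB·AA·CB·CB
    A ↦ CB
    B ↦ AA
    C ↦ CB

A->CB, B->AA, C->CB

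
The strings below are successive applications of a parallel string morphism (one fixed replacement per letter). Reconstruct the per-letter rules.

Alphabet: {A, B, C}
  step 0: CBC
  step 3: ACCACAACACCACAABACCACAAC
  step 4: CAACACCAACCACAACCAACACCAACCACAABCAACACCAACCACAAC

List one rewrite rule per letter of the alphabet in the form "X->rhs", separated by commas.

  step 3 ⇒ step 4: ACCACAACACCACAABACCACAAC ⇒ CA·AC·AC·CA·AC·CA·CA·AC·CA·AC·AC·CA·AC·CA·CA·AB·CA·AC·AC·CA·AC·CA·CA·AC
    A ↦ CA
    B ↦ AB
    C ↦ AC

A->CA, B->AB, C->AC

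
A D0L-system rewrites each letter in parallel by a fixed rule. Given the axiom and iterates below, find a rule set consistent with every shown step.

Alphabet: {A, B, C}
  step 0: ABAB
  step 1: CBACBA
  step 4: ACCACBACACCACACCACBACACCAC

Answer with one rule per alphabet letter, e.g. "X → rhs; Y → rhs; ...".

A->C, B->BA, C->AC

  step 0 ⇒ step 1: ABAB ⇒ C·BA·C·BA
    A ↦ C
    B ↦ BA
    C ↦ AC  (constrained at step 1)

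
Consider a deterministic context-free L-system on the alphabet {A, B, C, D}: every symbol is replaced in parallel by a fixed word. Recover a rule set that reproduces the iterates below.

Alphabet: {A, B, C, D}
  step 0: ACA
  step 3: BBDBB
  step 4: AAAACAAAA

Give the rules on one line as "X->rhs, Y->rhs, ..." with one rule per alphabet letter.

A->B, B->AA, C->D, D->C

  step 3 ⇒ step 4: BBDBB ⇒ AA·AA·C·AA·AA
    B ↦ AA
    D ↦ C
    A ↦ B  (constrained at step 0)
    C ↦ D  (constrained at step 0)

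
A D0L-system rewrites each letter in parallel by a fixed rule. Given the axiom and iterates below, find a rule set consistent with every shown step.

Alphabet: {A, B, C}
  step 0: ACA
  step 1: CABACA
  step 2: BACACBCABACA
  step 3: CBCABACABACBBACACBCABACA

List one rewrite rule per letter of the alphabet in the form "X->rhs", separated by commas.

  step 2 ⇒ step 3: BACACBCABACA ⇒ CB·CA·BA·CA·BA·CB·BA·CA·CB·CA·BA·CA
    A ↦ CA
    B ↦ CB
    C ↦ BA

A->CA, B->CB, C->BA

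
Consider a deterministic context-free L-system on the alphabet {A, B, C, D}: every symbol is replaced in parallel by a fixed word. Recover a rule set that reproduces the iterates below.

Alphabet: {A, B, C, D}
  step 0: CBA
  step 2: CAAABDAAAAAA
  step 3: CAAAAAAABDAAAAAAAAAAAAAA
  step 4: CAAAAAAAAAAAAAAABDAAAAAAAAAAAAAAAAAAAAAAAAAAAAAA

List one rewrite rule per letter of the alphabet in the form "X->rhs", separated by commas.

A->AA, B->BD, C->CA, D->AA

  step 3 ⇒ step 4: CAAAAAAABDAAAAAAAAAAAAAA ⇒ CA·AA·AA·AA·AA·AA·AA·AA·BD·AA·AA·AA·AA·AA·AA·AA·AA·AA·AA·AA·AA·AA·AA·AA
    A ↦ AA
    B ↦ BD
    C ↦ CA
    D ↦ AA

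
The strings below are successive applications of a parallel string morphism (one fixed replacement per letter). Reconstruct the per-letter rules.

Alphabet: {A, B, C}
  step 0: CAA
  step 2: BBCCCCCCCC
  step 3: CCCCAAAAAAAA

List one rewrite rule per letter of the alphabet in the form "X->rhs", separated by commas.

  step 2 ⇒ step 3: BBCCCCCCCC ⇒ CC·CC·A·A·A·A·A·A·A·A
    B ↦ CC
    C ↦ A
    A ↦ BB  (constrained at step 0)

A->BB, B->CC, C->A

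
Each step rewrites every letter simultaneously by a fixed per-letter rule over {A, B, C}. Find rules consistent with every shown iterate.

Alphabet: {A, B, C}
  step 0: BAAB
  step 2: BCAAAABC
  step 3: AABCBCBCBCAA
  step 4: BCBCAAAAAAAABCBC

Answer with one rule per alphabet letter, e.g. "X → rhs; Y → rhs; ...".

A->BC, B->A, C->A

  step 3 ⇒ step 4: AABCBCBCBCAA ⇒ BC·BC·A·A·A·A·A·A·A·A·BC·BC
    A ↦ BC
    B ↦ A
    C ↦ A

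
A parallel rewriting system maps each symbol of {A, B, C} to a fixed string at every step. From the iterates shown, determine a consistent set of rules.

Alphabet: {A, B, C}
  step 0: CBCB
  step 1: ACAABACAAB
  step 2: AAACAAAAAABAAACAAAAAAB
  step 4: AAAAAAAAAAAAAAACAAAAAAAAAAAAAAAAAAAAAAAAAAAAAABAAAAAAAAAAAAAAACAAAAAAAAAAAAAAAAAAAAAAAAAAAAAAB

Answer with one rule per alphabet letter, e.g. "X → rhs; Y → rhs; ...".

A->AA, B->AAB, C->AC

  step 1 ⇒ step 2: ACAABACAAB ⇒ AA·AC·AA·AA·AAB·AA·AC·AA·AA·AAB
    A ↦ AA
    B ↦ AAB
    C ↦ AC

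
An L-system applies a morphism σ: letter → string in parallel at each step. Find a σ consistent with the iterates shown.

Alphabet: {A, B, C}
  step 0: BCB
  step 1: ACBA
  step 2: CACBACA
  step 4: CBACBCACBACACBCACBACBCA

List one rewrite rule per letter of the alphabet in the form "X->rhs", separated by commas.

A->CA, B->A, C->CB

  step 1 ⇒ step 2: ACBA ⇒ CA·CB·A·CA
    A ↦ CA
    B ↦ A
    C ↦ CB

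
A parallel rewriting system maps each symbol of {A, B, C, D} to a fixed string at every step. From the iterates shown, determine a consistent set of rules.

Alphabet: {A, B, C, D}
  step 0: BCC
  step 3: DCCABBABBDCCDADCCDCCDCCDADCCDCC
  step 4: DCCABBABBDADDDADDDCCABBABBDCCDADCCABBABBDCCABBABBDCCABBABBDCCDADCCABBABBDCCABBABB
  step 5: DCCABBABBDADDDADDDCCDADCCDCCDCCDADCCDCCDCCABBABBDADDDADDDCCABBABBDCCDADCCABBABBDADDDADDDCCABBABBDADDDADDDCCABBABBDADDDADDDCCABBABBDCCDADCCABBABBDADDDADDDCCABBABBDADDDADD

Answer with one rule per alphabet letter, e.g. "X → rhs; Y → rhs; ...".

  step 4 ⇒ step 5: DCCABBABBDADDDADDDCCABBABBDCCDADCCABBABBDCCABBABBDCCABBABBDCCDADCCABBABBDCCABBABB ⇒ DCC·ABB·ABB·DA·D·D·DA·D·D·DCC·DA·DCC·DCC·DCC·DA·DCC·DCC·DCC·ABB·ABB·DA·D·D·DA·D·D·DCC·ABB·ABB·DCC·DA·DCC·ABB·ABB·DA·D·D·DA·D·D·DCC·ABB·ABB·DA·D·D·DA·D·D·DCC·ABB·ABB·DA·D·D·DA·D·D·DCC·ABB·ABB·DCC·DA·DCC·ABB·ABB·DA·D·D·DA·D·D·DCC·ABB·ABB·DA·D·D·DA·D·D
    A ↦ DA
    B ↦ D
    C ↦ ABB
    D ↦ DCC

A->DA, B->D, C->ABB, D->DCC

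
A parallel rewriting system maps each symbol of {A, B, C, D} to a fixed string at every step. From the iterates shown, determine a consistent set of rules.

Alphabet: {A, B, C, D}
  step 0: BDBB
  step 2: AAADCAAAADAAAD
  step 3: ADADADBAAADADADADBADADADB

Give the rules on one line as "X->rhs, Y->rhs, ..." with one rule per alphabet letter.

A->AD, B->CA, C->AA, D->B

  step 2 ⇒ step 3: AAADCAAAADAAAD ⇒ AD·AD·AD·B·AA·AD·AD·AD·AD·B·AD·AD·AD·B
    A ↦ AD
    C ↦ AA
    D ↦ B
    B ↦ CA  (constrained at step 0)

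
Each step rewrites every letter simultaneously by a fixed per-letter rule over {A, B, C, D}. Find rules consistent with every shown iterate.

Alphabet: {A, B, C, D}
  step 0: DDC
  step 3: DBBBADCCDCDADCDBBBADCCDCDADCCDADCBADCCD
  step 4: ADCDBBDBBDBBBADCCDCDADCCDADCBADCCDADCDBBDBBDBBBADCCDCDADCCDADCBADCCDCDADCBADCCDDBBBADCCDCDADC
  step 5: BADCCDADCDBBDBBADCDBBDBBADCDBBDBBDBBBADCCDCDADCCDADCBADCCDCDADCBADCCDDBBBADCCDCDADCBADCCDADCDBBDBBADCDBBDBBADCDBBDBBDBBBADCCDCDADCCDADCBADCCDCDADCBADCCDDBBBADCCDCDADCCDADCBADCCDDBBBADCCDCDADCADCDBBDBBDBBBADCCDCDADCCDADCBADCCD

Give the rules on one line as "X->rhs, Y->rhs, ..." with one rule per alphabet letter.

A->B, B->DBB, C->CD, D->ADC

  step 4 ⇒ step 5: ADCDBBDBBDBBBADCCDCDADCCDADCBADCCDADCDBBDBBDBBBADCCDCDADCCDADCBADCCDCDADCBADCCDDBBBADCCDCDADC ⇒ B·ADC·CD·ADC·DBB·DBB·ADC·DBB·DBB·ADC·DBB·DBB·DBB·B·ADC·CD·CD·ADC·CD·ADC·B·ADC·CD·CD·ADC·B·ADC·CD·DBB·B·ADC·CD·CD·ADC·B·ADC·CD·ADC·DBB·DBB·ADC·DBB·DBB·ADC·DBB·DBB·DBB·B·ADC·CD·CD·ADC·CD·ADC·B·ADC·CD·CD·ADC·B·ADC·CD·DBB·B·ADC·CD·CD·ADC·CD·ADC·B·ADC·CD·DBB·B·ADC·CD·CD·ADC·ADC·DBB·DBB·DBB·B·ADC·CD·CD·ADC·CD·ADC·B·ADC·CD
    A ↦ B
    B ↦ DBB
    C ↦ CD
    D ↦ ADC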